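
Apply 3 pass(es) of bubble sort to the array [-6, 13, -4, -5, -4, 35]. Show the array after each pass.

After pass 1: [-6, -4, -5, -4, 13, 35] (3 swaps)
After pass 2: [-6, -5, -4, -4, 13, 35] (1 swaps)
After pass 3: [-6, -5, -4, -4, 13, 35] (0 swaps)
Total swaps: 4


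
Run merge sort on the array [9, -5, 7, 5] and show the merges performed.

Divide and conquer:
  Merge [9] + [-5] -> [-5, 9]
  Merge [7] + [5] -> [5, 7]
  Merge [-5, 9] + [5, 7] -> [-5, 5, 7, 9]


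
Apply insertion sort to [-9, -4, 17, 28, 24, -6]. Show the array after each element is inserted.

First element -9 is already 'sorted'
Insert -4: shifted 0 elements -> [-9, -4, 17, 28, 24, -6]
Insert 17: shifted 0 elements -> [-9, -4, 17, 28, 24, -6]
Insert 28: shifted 0 elements -> [-9, -4, 17, 28, 24, -6]
Insert 24: shifted 1 elements -> [-9, -4, 17, 24, 28, -6]
Insert -6: shifted 4 elements -> [-9, -6, -4, 17, 24, 28]


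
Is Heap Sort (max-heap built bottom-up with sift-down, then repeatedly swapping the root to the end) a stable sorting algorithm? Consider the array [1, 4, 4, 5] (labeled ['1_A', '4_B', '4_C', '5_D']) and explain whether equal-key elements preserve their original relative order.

Trace Heap Sort on the labeled array (the key is the number; the letter only tracks identity):
  Build max-heap: [5_D, 4_B, 4_C, 1_A]
  Swap root 5_D to index 3, re-heapify first 3 -> [4_B, 1_A, 4_C, 5_D]
  Swap root 4_B to index 2, re-heapify first 2 -> [4_C, 1_A, 4_B, 5_D]
  Swap root 4_C to index 1, re-heapify first 1 -> [1_A, 4_C, 4_B, 5_D]
Final order: [1_A, 4_C, 4_B, 5_D]
Equal keys:
  value 4: originally 4_B, 4_C; after sorting 4_C, 4_B -> order changed
Equal keys were reordered, so Heap Sort is not stable: heap construction and root-to-end swaps move elements without regard to the original order of equal keys. (One such input is enough; an unstable sort may happen to preserve order on other inputs, but it gives no guarantee.)
Answer: Not stable


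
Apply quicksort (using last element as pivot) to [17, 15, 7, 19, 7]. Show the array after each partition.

Partition 1: pivot=7 at index 1 -> [7, 7, 17, 19, 15]
Partition 2: pivot=15 at index 2 -> [7, 7, 15, 19, 17]
Partition 3: pivot=17 at index 3 -> [7, 7, 15, 17, 19]


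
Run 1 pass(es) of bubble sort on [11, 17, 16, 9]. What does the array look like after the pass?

After pass 1: [11, 16, 9, 17] (2 swaps)
Total swaps: 2


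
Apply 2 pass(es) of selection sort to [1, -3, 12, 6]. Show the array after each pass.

Pass 1: Select minimum -3 at index 1, swap -> [-3, 1, 12, 6]
Pass 2: Select minimum 1 at index 1, swap -> [-3, 1, 12, 6]


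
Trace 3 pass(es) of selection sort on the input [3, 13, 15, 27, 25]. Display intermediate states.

Pass 1: Select minimum 3 at index 0, swap -> [3, 13, 15, 27, 25]
Pass 2: Select minimum 13 at index 1, swap -> [3, 13, 15, 27, 25]
Pass 3: Select minimum 15 at index 2, swap -> [3, 13, 15, 27, 25]


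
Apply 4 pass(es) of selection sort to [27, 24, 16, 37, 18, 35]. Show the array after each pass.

Pass 1: Select minimum 16 at index 2, swap -> [16, 24, 27, 37, 18, 35]
Pass 2: Select minimum 18 at index 4, swap -> [16, 18, 27, 37, 24, 35]
Pass 3: Select minimum 24 at index 4, swap -> [16, 18, 24, 37, 27, 35]
Pass 4: Select minimum 27 at index 4, swap -> [16, 18, 24, 27, 37, 35]


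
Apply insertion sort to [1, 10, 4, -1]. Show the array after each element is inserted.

First element 1 is already 'sorted'
Insert 10: shifted 0 elements -> [1, 10, 4, -1]
Insert 4: shifted 1 elements -> [1, 4, 10, -1]
Insert -1: shifted 3 elements -> [-1, 1, 4, 10]


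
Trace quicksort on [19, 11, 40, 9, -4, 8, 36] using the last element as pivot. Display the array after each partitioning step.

Partition 1: pivot=36 at index 5 -> [19, 11, 9, -4, 8, 36, 40]
Partition 2: pivot=8 at index 1 -> [-4, 8, 9, 19, 11, 36, 40]
Partition 3: pivot=11 at index 3 -> [-4, 8, 9, 11, 19, 36, 40]


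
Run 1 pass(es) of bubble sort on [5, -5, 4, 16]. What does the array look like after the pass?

After pass 1: [-5, 4, 5, 16] (2 swaps)
Total swaps: 2


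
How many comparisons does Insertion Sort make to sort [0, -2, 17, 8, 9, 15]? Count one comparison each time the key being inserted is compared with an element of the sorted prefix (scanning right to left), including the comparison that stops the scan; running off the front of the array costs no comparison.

Insert -2: 0 > -2 (shift), reached front = 1 comparison(s) -> [-2, 0, 17, 8, 9, 15]
Insert 17: 0 <= 17 (stop) = 1 comparison(s) -> [-2, 0, 17, 8, 9, 15]
Insert 8: 17 > 8 (shift), 0 <= 8 (stop) = 2 comparison(s) -> [-2, 0, 8, 17, 9, 15]
Insert 9: 17 > 9 (shift), 8 <= 9 (stop) = 2 comparison(s) -> [-2, 0, 8, 9, 17, 15]
Insert 15: 17 > 15 (shift), 9 <= 15 (stop) = 2 comparison(s) -> [-2, 0, 8, 9, 15, 17]
Total comparisons: 1 + 1 + 2 + 2 + 2 = 8


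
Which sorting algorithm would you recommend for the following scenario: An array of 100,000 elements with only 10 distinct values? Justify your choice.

Best choice: 3-way quicksort or Counting sort
Reason: 3-way (Dutch national flag) partitioning groups every copy of the pivot together, so with only d=10 distinct keys quicksort finishes in O(n log d) expected time, which is effectively linear; counting sort runs in O(n + k) where k is the size of the key range (not the number of distinct values), so it is linear when the 10 values are integers drawn from a small known range


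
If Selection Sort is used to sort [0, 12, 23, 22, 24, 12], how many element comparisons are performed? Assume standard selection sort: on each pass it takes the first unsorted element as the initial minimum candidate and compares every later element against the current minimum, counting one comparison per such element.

Pass 1: scan indices 1..5 for the minimum = 5 comparison(s); min is 0, place at index 0 -> [0, 12, 23, 22, 24, 12]
Pass 2: scan indices 2..5 for the minimum = 4 comparison(s); min is 12, place at index 1 -> [0, 12, 23, 22, 24, 12]
Pass 3: scan indices 3..5 for the minimum = 3 comparison(s); min is 12, place at index 2 -> [0, 12, 12, 22, 24, 23]
Pass 4: scan indices 4..5 for the minimum = 2 comparison(s); min is 22, place at index 3 -> [0, 12, 12, 22, 24, 23]
Pass 5: scan indices 5..5 for the minimum = 1 comparison(s); min is 23, place at index 4 -> [0, 12, 12, 22, 23, 24]
Selection sort always scans the whole unsorted suffix, so the count is (n-1) + (n-2) + ... + 1 = n(n-1)/2 = 6*5/2 = 15 regardless of the input order.
Total comparisons: 5 + 4 + 3 + 2 + 1 = 15


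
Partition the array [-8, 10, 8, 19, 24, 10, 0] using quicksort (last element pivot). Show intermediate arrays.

Partition 1: pivot=0 at index 1 -> [-8, 0, 8, 19, 24, 10, 10]
Partition 2: pivot=10 at index 4 -> [-8, 0, 8, 10, 10, 19, 24]
Partition 3: pivot=10 at index 3 -> [-8, 0, 8, 10, 10, 19, 24]
Partition 4: pivot=24 at index 6 -> [-8, 0, 8, 10, 10, 19, 24]


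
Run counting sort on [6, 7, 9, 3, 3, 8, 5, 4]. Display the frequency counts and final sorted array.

Count array: [0, 0, 0, 2, 1, 1, 1, 1, 1, 1]
(count[i] = number of elements equal to i)
Cumulative count: [0, 0, 0, 2, 3, 4, 5, 6, 7, 8]
Sorted: [3, 3, 4, 5, 6, 7, 8, 9]


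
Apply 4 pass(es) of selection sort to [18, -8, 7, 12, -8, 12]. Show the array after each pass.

Pass 1: Select minimum -8 at index 1, swap -> [-8, 18, 7, 12, -8, 12]
Pass 2: Select minimum -8 at index 4, swap -> [-8, -8, 7, 12, 18, 12]
Pass 3: Select minimum 7 at index 2, swap -> [-8, -8, 7, 12, 18, 12]
Pass 4: Select minimum 12 at index 3, swap -> [-8, -8, 7, 12, 18, 12]


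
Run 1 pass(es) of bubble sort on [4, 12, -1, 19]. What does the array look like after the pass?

After pass 1: [4, -1, 12, 19] (1 swaps)
Total swaps: 1


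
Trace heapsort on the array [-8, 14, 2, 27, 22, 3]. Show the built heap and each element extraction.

Build heap: [27, 22, 3, 14, -8, 2]
Extract 27: [22, 14, 3, 2, -8, 27]
Extract 22: [14, 2, 3, -8, 22, 27]
Extract 14: [3, 2, -8, 14, 22, 27]
Extract 3: [2, -8, 3, 14, 22, 27]
Extract 2: [-8, 2, 3, 14, 22, 27]


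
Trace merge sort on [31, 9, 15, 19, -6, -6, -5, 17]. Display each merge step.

Divide and conquer:
  Merge [31] + [9] -> [9, 31]
  Merge [15] + [19] -> [15, 19]
  Merge [9, 31] + [15, 19] -> [9, 15, 19, 31]
  Merge [-6] + [-6] -> [-6, -6]
  Merge [-5] + [17] -> [-5, 17]
  Merge [-6, -6] + [-5, 17] -> [-6, -6, -5, 17]
  Merge [9, 15, 19, 31] + [-6, -6, -5, 17] -> [-6, -6, -5, 9, 15, 17, 19, 31]


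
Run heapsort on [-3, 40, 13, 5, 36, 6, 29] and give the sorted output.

Build heap: [40, 36, 29, 5, -3, 6, 13]
Extract 40: [36, 13, 29, 5, -3, 6, 40]
Extract 36: [29, 13, 6, 5, -3, 36, 40]
Extract 29: [13, 5, 6, -3, 29, 36, 40]
Extract 13: [6, 5, -3, 13, 29, 36, 40]
Extract 6: [5, -3, 6, 13, 29, 36, 40]
Extract 5: [-3, 5, 6, 13, 29, 36, 40]


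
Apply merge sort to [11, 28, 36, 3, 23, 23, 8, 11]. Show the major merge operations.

Divide and conquer:
  Merge [11] + [28] -> [11, 28]
  Merge [36] + [3] -> [3, 36]
  Merge [11, 28] + [3, 36] -> [3, 11, 28, 36]
  Merge [23] + [23] -> [23, 23]
  Merge [8] + [11] -> [8, 11]
  Merge [23, 23] + [8, 11] -> [8, 11, 23, 23]
  Merge [3, 11, 28, 36] + [8, 11, 23, 23] -> [3, 8, 11, 11, 23, 23, 28, 36]


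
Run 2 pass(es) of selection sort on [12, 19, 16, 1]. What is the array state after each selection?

Pass 1: Select minimum 1 at index 3, swap -> [1, 19, 16, 12]
Pass 2: Select minimum 12 at index 3, swap -> [1, 12, 16, 19]


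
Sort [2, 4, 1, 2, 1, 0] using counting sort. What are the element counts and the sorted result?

Count array: [1, 2, 2, 0, 1]
(count[i] = number of elements equal to i)
Cumulative count: [1, 3, 5, 5, 6]
Sorted: [0, 1, 1, 2, 2, 4]


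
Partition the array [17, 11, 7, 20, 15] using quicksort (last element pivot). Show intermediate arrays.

Partition 1: pivot=15 at index 2 -> [11, 7, 15, 20, 17]
Partition 2: pivot=7 at index 0 -> [7, 11, 15, 20, 17]
Partition 3: pivot=17 at index 3 -> [7, 11, 15, 17, 20]


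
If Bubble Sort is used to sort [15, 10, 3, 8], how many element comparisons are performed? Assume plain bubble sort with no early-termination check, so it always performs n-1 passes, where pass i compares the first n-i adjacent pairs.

Pass 1: compare adjacent pairs (0,1)..(2,3) = 3 comparison(s), 3 swap(s) -> [10, 3, 8, 15]
Pass 2: compare adjacent pairs (0,1)..(1,2) = 2 comparison(s), 2 swap(s) -> [3, 8, 10, 15]
Pass 3: compare adjacent pairs (0,1)..(0,1) = 1 comparison(s), 0 swap(s) -> [3, 8, 10, 15]
Total comparisons: 3 + 2 + 1 = 6


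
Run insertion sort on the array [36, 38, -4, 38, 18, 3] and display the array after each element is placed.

First element 36 is already 'sorted'
Insert 38: shifted 0 elements -> [36, 38, -4, 38, 18, 3]
Insert -4: shifted 2 elements -> [-4, 36, 38, 38, 18, 3]
Insert 38: shifted 0 elements -> [-4, 36, 38, 38, 18, 3]
Insert 18: shifted 3 elements -> [-4, 18, 36, 38, 38, 3]
Insert 3: shifted 4 elements -> [-4, 3, 18, 36, 38, 38]


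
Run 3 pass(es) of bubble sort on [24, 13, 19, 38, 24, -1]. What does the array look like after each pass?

After pass 1: [13, 19, 24, 24, -1, 38] (4 swaps)
After pass 2: [13, 19, 24, -1, 24, 38] (1 swaps)
After pass 3: [13, 19, -1, 24, 24, 38] (1 swaps)
Total swaps: 6


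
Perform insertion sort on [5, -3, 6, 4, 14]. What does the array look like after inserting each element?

First element 5 is already 'sorted'
Insert -3: shifted 1 elements -> [-3, 5, 6, 4, 14]
Insert 6: shifted 0 elements -> [-3, 5, 6, 4, 14]
Insert 4: shifted 2 elements -> [-3, 4, 5, 6, 14]
Insert 14: shifted 0 elements -> [-3, 4, 5, 6, 14]


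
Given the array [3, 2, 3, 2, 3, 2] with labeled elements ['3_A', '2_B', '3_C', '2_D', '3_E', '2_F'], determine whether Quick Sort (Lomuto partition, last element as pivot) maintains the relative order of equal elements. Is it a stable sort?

Trace Quick Sort on the labeled array (the key is the number; the letter only tracks identity):
  Partition indices 0..5 around pivot 2_F -> [2_B, 2_D, 2_F, 3_A, 3_E, 3_C]
  Partition indices 0..1 around pivot 2_D -> [2_B, 2_D, 2_F, 3_A, 3_E, 3_C]
  Partition indices 3..5 around pivot 3_C -> [2_B, 2_D, 2_F, 3_A, 3_E, 3_C]
  Partition indices 3..4 around pivot 3_E -> [2_B, 2_D, 2_F, 3_A, 3_E, 3_C]
Final order: [2_B, 2_D, 2_F, 3_A, 3_E, 3_C]
Equal keys:
  value 2: originally 2_B, 2_D, 2_F; after sorting 2_B, 2_D, 2_F -> order preserved
  value 3: originally 3_A, 3_C, 3_E; after sorting 3_A, 3_E, 3_C -> order changed
Equal keys were reordered, so Quick Sort is not stable: partition swaps elements across long distances and can reorder equal keys. (One such input is enough; an unstable sort may happen to preserve order on other inputs, but it gives no guarantee.)
Answer: Not stable


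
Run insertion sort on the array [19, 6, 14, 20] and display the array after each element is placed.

First element 19 is already 'sorted'
Insert 6: shifted 1 elements -> [6, 19, 14, 20]
Insert 14: shifted 1 elements -> [6, 14, 19, 20]
Insert 20: shifted 0 elements -> [6, 14, 19, 20]


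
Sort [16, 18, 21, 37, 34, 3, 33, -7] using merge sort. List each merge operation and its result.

Divide and conquer:
  Merge [16] + [18] -> [16, 18]
  Merge [21] + [37] -> [21, 37]
  Merge [16, 18] + [21, 37] -> [16, 18, 21, 37]
  Merge [34] + [3] -> [3, 34]
  Merge [33] + [-7] -> [-7, 33]
  Merge [3, 34] + [-7, 33] -> [-7, 3, 33, 34]
  Merge [16, 18, 21, 37] + [-7, 3, 33, 34] -> [-7, 3, 16, 18, 21, 33, 34, 37]


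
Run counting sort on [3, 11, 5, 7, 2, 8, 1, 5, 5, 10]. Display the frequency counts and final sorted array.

Count array: [0, 1, 1, 1, 0, 3, 0, 1, 1, 0, 1, 1]
(count[i] = number of elements equal to i)
Cumulative count: [0, 1, 2, 3, 3, 6, 6, 7, 8, 8, 9, 10]
Sorted: [1, 2, 3, 5, 5, 5, 7, 8, 10, 11]


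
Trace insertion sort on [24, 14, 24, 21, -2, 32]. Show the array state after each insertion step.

First element 24 is already 'sorted'
Insert 14: shifted 1 elements -> [14, 24, 24, 21, -2, 32]
Insert 24: shifted 0 elements -> [14, 24, 24, 21, -2, 32]
Insert 21: shifted 2 elements -> [14, 21, 24, 24, -2, 32]
Insert -2: shifted 4 elements -> [-2, 14, 21, 24, 24, 32]
Insert 32: shifted 0 elements -> [-2, 14, 21, 24, 24, 32]


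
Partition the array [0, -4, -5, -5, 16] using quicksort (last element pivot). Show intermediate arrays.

Partition 1: pivot=16 at index 4 -> [0, -4, -5, -5, 16]
Partition 2: pivot=-5 at index 1 -> [-5, -5, 0, -4, 16]
Partition 3: pivot=-4 at index 2 -> [-5, -5, -4, 0, 16]


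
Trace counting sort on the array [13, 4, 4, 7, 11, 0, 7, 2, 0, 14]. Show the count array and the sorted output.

Count array: [2, 0, 1, 0, 2, 0, 0, 2, 0, 0, 0, 1, 0, 1, 1]
(count[i] = number of elements equal to i)
Cumulative count: [2, 2, 3, 3, 5, 5, 5, 7, 7, 7, 7, 8, 8, 9, 10]
Sorted: [0, 0, 2, 4, 4, 7, 7, 11, 13, 14]


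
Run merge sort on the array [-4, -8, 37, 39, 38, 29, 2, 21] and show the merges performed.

Divide and conquer:
  Merge [-4] + [-8] -> [-8, -4]
  Merge [37] + [39] -> [37, 39]
  Merge [-8, -4] + [37, 39] -> [-8, -4, 37, 39]
  Merge [38] + [29] -> [29, 38]
  Merge [2] + [21] -> [2, 21]
  Merge [29, 38] + [2, 21] -> [2, 21, 29, 38]
  Merge [-8, -4, 37, 39] + [2, 21, 29, 38] -> [-8, -4, 2, 21, 29, 37, 38, 39]


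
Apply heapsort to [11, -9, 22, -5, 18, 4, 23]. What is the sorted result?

Build heap: [23, 18, 22, -5, -9, 4, 11]
Extract 23: [22, 18, 11, -5, -9, 4, 23]
Extract 22: [18, 4, 11, -5, -9, 22, 23]
Extract 18: [11, 4, -9, -5, 18, 22, 23]
Extract 11: [4, -5, -9, 11, 18, 22, 23]
Extract 4: [-5, -9, 4, 11, 18, 22, 23]
Extract -5: [-9, -5, 4, 11, 18, 22, 23]


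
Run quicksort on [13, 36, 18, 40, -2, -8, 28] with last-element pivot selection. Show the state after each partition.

Partition 1: pivot=28 at index 4 -> [13, 18, -2, -8, 28, 40, 36]
Partition 2: pivot=-8 at index 0 -> [-8, 18, -2, 13, 28, 40, 36]
Partition 3: pivot=13 at index 2 -> [-8, -2, 13, 18, 28, 40, 36]
Partition 4: pivot=36 at index 5 -> [-8, -2, 13, 18, 28, 36, 40]


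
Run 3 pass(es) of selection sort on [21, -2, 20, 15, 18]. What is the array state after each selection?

Pass 1: Select minimum -2 at index 1, swap -> [-2, 21, 20, 15, 18]
Pass 2: Select minimum 15 at index 3, swap -> [-2, 15, 20, 21, 18]
Pass 3: Select minimum 18 at index 4, swap -> [-2, 15, 18, 21, 20]


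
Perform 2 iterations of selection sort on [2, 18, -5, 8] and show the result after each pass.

Pass 1: Select minimum -5 at index 2, swap -> [-5, 18, 2, 8]
Pass 2: Select minimum 2 at index 2, swap -> [-5, 2, 18, 8]


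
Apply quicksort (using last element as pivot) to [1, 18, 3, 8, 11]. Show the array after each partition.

Partition 1: pivot=11 at index 3 -> [1, 3, 8, 11, 18]
Partition 2: pivot=8 at index 2 -> [1, 3, 8, 11, 18]
Partition 3: pivot=3 at index 1 -> [1, 3, 8, 11, 18]


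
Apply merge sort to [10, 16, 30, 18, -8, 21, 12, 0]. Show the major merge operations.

Divide and conquer:
  Merge [10] + [16] -> [10, 16]
  Merge [30] + [18] -> [18, 30]
  Merge [10, 16] + [18, 30] -> [10, 16, 18, 30]
  Merge [-8] + [21] -> [-8, 21]
  Merge [12] + [0] -> [0, 12]
  Merge [-8, 21] + [0, 12] -> [-8, 0, 12, 21]
  Merge [10, 16, 18, 30] + [-8, 0, 12, 21] -> [-8, 0, 10, 12, 16, 18, 21, 30]


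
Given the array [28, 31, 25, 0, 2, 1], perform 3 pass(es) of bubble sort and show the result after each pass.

After pass 1: [28, 25, 0, 2, 1, 31] (4 swaps)
After pass 2: [25, 0, 2, 1, 28, 31] (4 swaps)
After pass 3: [0, 2, 1, 25, 28, 31] (3 swaps)
Total swaps: 11


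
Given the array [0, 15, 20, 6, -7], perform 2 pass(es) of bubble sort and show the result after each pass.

After pass 1: [0, 15, 6, -7, 20] (2 swaps)
After pass 2: [0, 6, -7, 15, 20] (2 swaps)
Total swaps: 4


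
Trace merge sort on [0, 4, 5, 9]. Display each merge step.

Divide and conquer:
  Merge [0] + [4] -> [0, 4]
  Merge [5] + [9] -> [5, 9]
  Merge [0, 4] + [5, 9] -> [0, 4, 5, 9]


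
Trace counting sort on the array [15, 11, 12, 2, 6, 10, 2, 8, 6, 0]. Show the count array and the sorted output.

Count array: [1, 0, 2, 0, 0, 0, 2, 0, 1, 0, 1, 1, 1, 0, 0, 1]
(count[i] = number of elements equal to i)
Cumulative count: [1, 1, 3, 3, 3, 3, 5, 5, 6, 6, 7, 8, 9, 9, 9, 10]
Sorted: [0, 2, 2, 6, 6, 8, 10, 11, 12, 15]


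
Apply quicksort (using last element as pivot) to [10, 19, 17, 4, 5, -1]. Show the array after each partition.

Partition 1: pivot=-1 at index 0 -> [-1, 19, 17, 4, 5, 10]
Partition 2: pivot=10 at index 3 -> [-1, 4, 5, 10, 17, 19]
Partition 3: pivot=5 at index 2 -> [-1, 4, 5, 10, 17, 19]
Partition 4: pivot=19 at index 5 -> [-1, 4, 5, 10, 17, 19]


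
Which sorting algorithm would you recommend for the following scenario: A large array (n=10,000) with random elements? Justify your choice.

Best choice: Quicksort or Mergesort
Reason: Both have O(n log n) average case; quicksort has lower constant factors


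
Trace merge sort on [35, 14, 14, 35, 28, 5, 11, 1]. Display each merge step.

Divide and conquer:
  Merge [35] + [14] -> [14, 35]
  Merge [14] + [35] -> [14, 35]
  Merge [14, 35] + [14, 35] -> [14, 14, 35, 35]
  Merge [28] + [5] -> [5, 28]
  Merge [11] + [1] -> [1, 11]
  Merge [5, 28] + [1, 11] -> [1, 5, 11, 28]
  Merge [14, 14, 35, 35] + [1, 5, 11, 28] -> [1, 5, 11, 14, 14, 28, 35, 35]


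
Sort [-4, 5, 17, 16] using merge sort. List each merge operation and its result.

Divide and conquer:
  Merge [-4] + [5] -> [-4, 5]
  Merge [17] + [16] -> [16, 17]
  Merge [-4, 5] + [16, 17] -> [-4, 5, 16, 17]


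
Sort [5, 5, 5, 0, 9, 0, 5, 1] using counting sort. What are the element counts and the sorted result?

Count array: [2, 1, 0, 0, 0, 4, 0, 0, 0, 1]
(count[i] = number of elements equal to i)
Cumulative count: [2, 3, 3, 3, 3, 7, 7, 7, 7, 8]
Sorted: [0, 0, 1, 5, 5, 5, 5, 9]


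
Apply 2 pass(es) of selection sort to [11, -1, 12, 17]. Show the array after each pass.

Pass 1: Select minimum -1 at index 1, swap -> [-1, 11, 12, 17]
Pass 2: Select minimum 11 at index 1, swap -> [-1, 11, 12, 17]


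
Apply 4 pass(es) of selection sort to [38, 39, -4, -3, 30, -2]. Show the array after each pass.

Pass 1: Select minimum -4 at index 2, swap -> [-4, 39, 38, -3, 30, -2]
Pass 2: Select minimum -3 at index 3, swap -> [-4, -3, 38, 39, 30, -2]
Pass 3: Select minimum -2 at index 5, swap -> [-4, -3, -2, 39, 30, 38]
Pass 4: Select minimum 30 at index 4, swap -> [-4, -3, -2, 30, 39, 38]


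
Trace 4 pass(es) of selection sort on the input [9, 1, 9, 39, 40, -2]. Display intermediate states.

Pass 1: Select minimum -2 at index 5, swap -> [-2, 1, 9, 39, 40, 9]
Pass 2: Select minimum 1 at index 1, swap -> [-2, 1, 9, 39, 40, 9]
Pass 3: Select minimum 9 at index 2, swap -> [-2, 1, 9, 39, 40, 9]
Pass 4: Select minimum 9 at index 5, swap -> [-2, 1, 9, 9, 40, 39]


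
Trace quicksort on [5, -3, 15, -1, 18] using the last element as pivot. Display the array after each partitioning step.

Partition 1: pivot=18 at index 4 -> [5, -3, 15, -1, 18]
Partition 2: pivot=-1 at index 1 -> [-3, -1, 15, 5, 18]
Partition 3: pivot=5 at index 2 -> [-3, -1, 5, 15, 18]


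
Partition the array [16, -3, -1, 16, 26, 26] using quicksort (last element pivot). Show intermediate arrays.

Partition 1: pivot=26 at index 5 -> [16, -3, -1, 16, 26, 26]
Partition 2: pivot=26 at index 4 -> [16, -3, -1, 16, 26, 26]
Partition 3: pivot=16 at index 3 -> [16, -3, -1, 16, 26, 26]
Partition 4: pivot=-1 at index 1 -> [-3, -1, 16, 16, 26, 26]


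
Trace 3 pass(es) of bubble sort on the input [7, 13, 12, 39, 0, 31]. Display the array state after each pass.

After pass 1: [7, 12, 13, 0, 31, 39] (3 swaps)
After pass 2: [7, 12, 0, 13, 31, 39] (1 swaps)
After pass 3: [7, 0, 12, 13, 31, 39] (1 swaps)
Total swaps: 5


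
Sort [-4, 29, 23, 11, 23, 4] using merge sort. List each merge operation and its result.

Divide and conquer:
  Merge [29] + [23] -> [23, 29]
  Merge [-4] + [23, 29] -> [-4, 23, 29]
  Merge [23] + [4] -> [4, 23]
  Merge [11] + [4, 23] -> [4, 11, 23]
  Merge [-4, 23, 29] + [4, 11, 23] -> [-4, 4, 11, 23, 23, 29]


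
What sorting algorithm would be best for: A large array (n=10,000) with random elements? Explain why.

Best choice: Quicksort or Mergesort
Reason: Both have O(n log n) average case; quicksort has lower constant factors


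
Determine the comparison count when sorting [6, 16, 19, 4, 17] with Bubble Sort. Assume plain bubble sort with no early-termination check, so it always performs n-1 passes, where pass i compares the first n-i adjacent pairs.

Pass 1: compare adjacent pairs (0,1)..(3,4) = 4 comparison(s), 2 swap(s) -> [6, 16, 4, 17, 19]
Pass 2: compare adjacent pairs (0,1)..(2,3) = 3 comparison(s), 1 swap(s) -> [6, 4, 16, 17, 19]
Pass 3: compare adjacent pairs (0,1)..(1,2) = 2 comparison(s), 1 swap(s) -> [4, 6, 16, 17, 19]
Pass 4: compare adjacent pairs (0,1)..(0,1) = 1 comparison(s), 0 swap(s) -> [4, 6, 16, 17, 19]
Total comparisons: 4 + 3 + 2 + 1 = 10


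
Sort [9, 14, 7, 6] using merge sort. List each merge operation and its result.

Divide and conquer:
  Merge [9] + [14] -> [9, 14]
  Merge [7] + [6] -> [6, 7]
  Merge [9, 14] + [6, 7] -> [6, 7, 9, 14]


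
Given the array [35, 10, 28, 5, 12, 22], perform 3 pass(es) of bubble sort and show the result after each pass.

After pass 1: [10, 28, 5, 12, 22, 35] (5 swaps)
After pass 2: [10, 5, 12, 22, 28, 35] (3 swaps)
After pass 3: [5, 10, 12, 22, 28, 35] (1 swaps)
Total swaps: 9


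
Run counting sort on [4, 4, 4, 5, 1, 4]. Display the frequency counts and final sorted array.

Count array: [0, 1, 0, 0, 4, 1]
(count[i] = number of elements equal to i)
Cumulative count: [0, 1, 1, 1, 5, 6]
Sorted: [1, 4, 4, 4, 4, 5]


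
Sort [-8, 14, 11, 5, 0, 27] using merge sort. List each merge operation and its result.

Divide and conquer:
  Merge [14] + [11] -> [11, 14]
  Merge [-8] + [11, 14] -> [-8, 11, 14]
  Merge [0] + [27] -> [0, 27]
  Merge [5] + [0, 27] -> [0, 5, 27]
  Merge [-8, 11, 14] + [0, 5, 27] -> [-8, 0, 5, 11, 14, 27]


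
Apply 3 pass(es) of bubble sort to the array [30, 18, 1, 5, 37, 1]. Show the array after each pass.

After pass 1: [18, 1, 5, 30, 1, 37] (4 swaps)
After pass 2: [1, 5, 18, 1, 30, 37] (3 swaps)
After pass 3: [1, 5, 1, 18, 30, 37] (1 swaps)
Total swaps: 8


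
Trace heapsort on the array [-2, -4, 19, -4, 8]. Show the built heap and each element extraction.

Build heap: [19, 8, -2, -4, -4]
Extract 19: [8, -4, -2, -4, 19]
Extract 8: [-2, -4, -4, 8, 19]
Extract -2: [-4, -4, -2, 8, 19]
Extract -4: [-4, -4, -2, 8, 19]


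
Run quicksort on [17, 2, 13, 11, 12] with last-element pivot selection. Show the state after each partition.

Partition 1: pivot=12 at index 2 -> [2, 11, 12, 17, 13]
Partition 2: pivot=11 at index 1 -> [2, 11, 12, 17, 13]
Partition 3: pivot=13 at index 3 -> [2, 11, 12, 13, 17]


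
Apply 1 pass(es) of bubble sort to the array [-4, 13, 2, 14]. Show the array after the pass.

After pass 1: [-4, 2, 13, 14] (1 swaps)
Total swaps: 1


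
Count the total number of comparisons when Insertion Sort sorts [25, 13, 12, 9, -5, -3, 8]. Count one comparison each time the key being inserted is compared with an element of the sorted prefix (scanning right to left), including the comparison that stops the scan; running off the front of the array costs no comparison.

Insert 13: 25 > 13 (shift), reached front = 1 comparison(s) -> [13, 25, 12, 9, -5, -3, 8]
Insert 12: 25 > 12 (shift), 13 > 12 (shift), reached front = 2 comparison(s) -> [12, 13, 25, 9, -5, -3, 8]
Insert 9: 25 > 9 (shift), 13 > 9 (shift), 12 > 9 (shift), reached front = 3 comparison(s) -> [9, 12, 13, 25, -5, -3, 8]
Insert -5: 25 > -5 (shift), 13 > -5 (shift), 12 > -5 (shift), 9 > -5 (shift), reached front = 4 comparison(s) -> [-5, 9, 12, 13, 25, -3, 8]
Insert -3: 25 > -3 (shift), 13 > -3 (shift), 12 > -3 (shift), 9 > -3 (shift), -5 <= -3 (stop) = 5 comparison(s) -> [-5, -3, 9, 12, 13, 25, 8]
Insert 8: 25 > 8 (shift), 13 > 8 (shift), 12 > 8 (shift), 9 > 8 (shift), -3 <= 8 (stop) = 5 comparison(s) -> [-5, -3, 8, 9, 12, 13, 25]
Total comparisons: 1 + 2 + 3 + 4 + 5 + 5 = 20


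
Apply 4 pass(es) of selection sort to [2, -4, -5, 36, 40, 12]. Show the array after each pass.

Pass 1: Select minimum -5 at index 2, swap -> [-5, -4, 2, 36, 40, 12]
Pass 2: Select minimum -4 at index 1, swap -> [-5, -4, 2, 36, 40, 12]
Pass 3: Select minimum 2 at index 2, swap -> [-5, -4, 2, 36, 40, 12]
Pass 4: Select minimum 12 at index 5, swap -> [-5, -4, 2, 12, 40, 36]


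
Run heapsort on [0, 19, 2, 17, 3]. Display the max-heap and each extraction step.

Build heap: [19, 17, 2, 0, 3]
Extract 19: [17, 3, 2, 0, 19]
Extract 17: [3, 0, 2, 17, 19]
Extract 3: [2, 0, 3, 17, 19]
Extract 2: [0, 2, 3, 17, 19]


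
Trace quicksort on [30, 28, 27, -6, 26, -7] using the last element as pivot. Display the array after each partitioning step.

Partition 1: pivot=-7 at index 0 -> [-7, 28, 27, -6, 26, 30]
Partition 2: pivot=30 at index 5 -> [-7, 28, 27, -6, 26, 30]
Partition 3: pivot=26 at index 2 -> [-7, -6, 26, 28, 27, 30]
Partition 4: pivot=27 at index 3 -> [-7, -6, 26, 27, 28, 30]


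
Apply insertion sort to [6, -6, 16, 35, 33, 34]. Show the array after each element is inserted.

First element 6 is already 'sorted'
Insert -6: shifted 1 elements -> [-6, 6, 16, 35, 33, 34]
Insert 16: shifted 0 elements -> [-6, 6, 16, 35, 33, 34]
Insert 35: shifted 0 elements -> [-6, 6, 16, 35, 33, 34]
Insert 33: shifted 1 elements -> [-6, 6, 16, 33, 35, 34]
Insert 34: shifted 1 elements -> [-6, 6, 16, 33, 34, 35]


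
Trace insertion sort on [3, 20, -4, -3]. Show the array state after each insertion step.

First element 3 is already 'sorted'
Insert 20: shifted 0 elements -> [3, 20, -4, -3]
Insert -4: shifted 2 elements -> [-4, 3, 20, -3]
Insert -3: shifted 2 elements -> [-4, -3, 3, 20]


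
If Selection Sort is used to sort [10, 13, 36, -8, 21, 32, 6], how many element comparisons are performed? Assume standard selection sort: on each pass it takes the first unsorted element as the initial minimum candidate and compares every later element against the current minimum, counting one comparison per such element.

Pass 1: scan indices 1..6 for the minimum = 6 comparison(s); min is -8, place at index 0 -> [-8, 13, 36, 10, 21, 32, 6]
Pass 2: scan indices 2..6 for the minimum = 5 comparison(s); min is 6, place at index 1 -> [-8, 6, 36, 10, 21, 32, 13]
Pass 3: scan indices 3..6 for the minimum = 4 comparison(s); min is 10, place at index 2 -> [-8, 6, 10, 36, 21, 32, 13]
Pass 4: scan indices 4..6 for the minimum = 3 comparison(s); min is 13, place at index 3 -> [-8, 6, 10, 13, 21, 32, 36]
Pass 5: scan indices 5..6 for the minimum = 2 comparison(s); min is 21, place at index 4 -> [-8, 6, 10, 13, 21, 32, 36]
Pass 6: scan indices 6..6 for the minimum = 1 comparison(s); min is 32, place at index 5 -> [-8, 6, 10, 13, 21, 32, 36]
Selection sort always scans the whole unsorted suffix, so the count is (n-1) + (n-2) + ... + 1 = n(n-1)/2 = 7*6/2 = 21 regardless of the input order.
Total comparisons: 6 + 5 + 4 + 3 + 2 + 1 = 21


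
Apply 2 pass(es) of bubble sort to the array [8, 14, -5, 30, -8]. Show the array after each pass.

After pass 1: [8, -5, 14, -8, 30] (2 swaps)
After pass 2: [-5, 8, -8, 14, 30] (2 swaps)
Total swaps: 4


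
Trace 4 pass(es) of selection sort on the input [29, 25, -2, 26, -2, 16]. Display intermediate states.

Pass 1: Select minimum -2 at index 2, swap -> [-2, 25, 29, 26, -2, 16]
Pass 2: Select minimum -2 at index 4, swap -> [-2, -2, 29, 26, 25, 16]
Pass 3: Select minimum 16 at index 5, swap -> [-2, -2, 16, 26, 25, 29]
Pass 4: Select minimum 25 at index 4, swap -> [-2, -2, 16, 25, 26, 29]


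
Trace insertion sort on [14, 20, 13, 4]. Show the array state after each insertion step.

First element 14 is already 'sorted'
Insert 20: shifted 0 elements -> [14, 20, 13, 4]
Insert 13: shifted 2 elements -> [13, 14, 20, 4]
Insert 4: shifted 3 elements -> [4, 13, 14, 20]


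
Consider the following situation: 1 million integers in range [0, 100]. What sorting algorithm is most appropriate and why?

Best choice: Counting sort
Reason: O(n + k) where k=100 is small; linear time beats O(n log n)


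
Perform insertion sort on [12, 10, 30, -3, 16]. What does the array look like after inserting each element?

First element 12 is already 'sorted'
Insert 10: shifted 1 elements -> [10, 12, 30, -3, 16]
Insert 30: shifted 0 elements -> [10, 12, 30, -3, 16]
Insert -3: shifted 3 elements -> [-3, 10, 12, 30, 16]
Insert 16: shifted 1 elements -> [-3, 10, 12, 16, 30]


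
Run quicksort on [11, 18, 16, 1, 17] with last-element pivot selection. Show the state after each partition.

Partition 1: pivot=17 at index 3 -> [11, 16, 1, 17, 18]
Partition 2: pivot=1 at index 0 -> [1, 16, 11, 17, 18]
Partition 3: pivot=11 at index 1 -> [1, 11, 16, 17, 18]


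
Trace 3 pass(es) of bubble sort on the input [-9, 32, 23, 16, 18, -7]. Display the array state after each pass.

After pass 1: [-9, 23, 16, 18, -7, 32] (4 swaps)
After pass 2: [-9, 16, 18, -7, 23, 32] (3 swaps)
After pass 3: [-9, 16, -7, 18, 23, 32] (1 swaps)
Total swaps: 8


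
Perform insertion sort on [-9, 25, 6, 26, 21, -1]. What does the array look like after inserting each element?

First element -9 is already 'sorted'
Insert 25: shifted 0 elements -> [-9, 25, 6, 26, 21, -1]
Insert 6: shifted 1 elements -> [-9, 6, 25, 26, 21, -1]
Insert 26: shifted 0 elements -> [-9, 6, 25, 26, 21, -1]
Insert 21: shifted 2 elements -> [-9, 6, 21, 25, 26, -1]
Insert -1: shifted 4 elements -> [-9, -1, 6, 21, 25, 26]


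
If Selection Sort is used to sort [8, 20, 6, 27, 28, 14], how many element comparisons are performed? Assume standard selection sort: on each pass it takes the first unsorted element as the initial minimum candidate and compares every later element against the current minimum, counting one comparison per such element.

Pass 1: scan indices 1..5 for the minimum = 5 comparison(s); min is 6, place at index 0 -> [6, 20, 8, 27, 28, 14]
Pass 2: scan indices 2..5 for the minimum = 4 comparison(s); min is 8, place at index 1 -> [6, 8, 20, 27, 28, 14]
Pass 3: scan indices 3..5 for the minimum = 3 comparison(s); min is 14, place at index 2 -> [6, 8, 14, 27, 28, 20]
Pass 4: scan indices 4..5 for the minimum = 2 comparison(s); min is 20, place at index 3 -> [6, 8, 14, 20, 28, 27]
Pass 5: scan indices 5..5 for the minimum = 1 comparison(s); min is 27, place at index 4 -> [6, 8, 14, 20, 27, 28]
Selection sort always scans the whole unsorted suffix, so the count is (n-1) + (n-2) + ... + 1 = n(n-1)/2 = 6*5/2 = 15 regardless of the input order.
Total comparisons: 5 + 4 + 3 + 2 + 1 = 15


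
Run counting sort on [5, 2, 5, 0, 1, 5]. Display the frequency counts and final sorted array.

Count array: [1, 1, 1, 0, 0, 3]
(count[i] = number of elements equal to i)
Cumulative count: [1, 2, 3, 3, 3, 6]
Sorted: [0, 1, 2, 5, 5, 5]


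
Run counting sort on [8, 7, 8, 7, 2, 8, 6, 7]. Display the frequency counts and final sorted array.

Count array: [0, 0, 1, 0, 0, 0, 1, 3, 3]
(count[i] = number of elements equal to i)
Cumulative count: [0, 0, 1, 1, 1, 1, 2, 5, 8]
Sorted: [2, 6, 7, 7, 7, 8, 8, 8]


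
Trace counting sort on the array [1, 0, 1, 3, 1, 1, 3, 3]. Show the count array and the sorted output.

Count array: [1, 4, 0, 3]
(count[i] = number of elements equal to i)
Cumulative count: [1, 5, 5, 8]
Sorted: [0, 1, 1, 1, 1, 3, 3, 3]


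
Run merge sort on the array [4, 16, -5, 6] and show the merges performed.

Divide and conquer:
  Merge [4] + [16] -> [4, 16]
  Merge [-5] + [6] -> [-5, 6]
  Merge [4, 16] + [-5, 6] -> [-5, 4, 6, 16]


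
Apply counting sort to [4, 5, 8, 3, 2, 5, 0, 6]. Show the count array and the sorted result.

Count array: [1, 0, 1, 1, 1, 2, 1, 0, 1]
(count[i] = number of elements equal to i)
Cumulative count: [1, 1, 2, 3, 4, 6, 7, 7, 8]
Sorted: [0, 2, 3, 4, 5, 5, 6, 8]


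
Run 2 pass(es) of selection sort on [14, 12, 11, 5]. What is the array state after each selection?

Pass 1: Select minimum 5 at index 3, swap -> [5, 12, 11, 14]
Pass 2: Select minimum 11 at index 2, swap -> [5, 11, 12, 14]


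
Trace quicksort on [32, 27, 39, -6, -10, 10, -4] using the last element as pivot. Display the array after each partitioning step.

Partition 1: pivot=-4 at index 2 -> [-6, -10, -4, 32, 27, 10, 39]
Partition 2: pivot=-10 at index 0 -> [-10, -6, -4, 32, 27, 10, 39]
Partition 3: pivot=39 at index 6 -> [-10, -6, -4, 32, 27, 10, 39]
Partition 4: pivot=10 at index 3 -> [-10, -6, -4, 10, 27, 32, 39]
Partition 5: pivot=32 at index 5 -> [-10, -6, -4, 10, 27, 32, 39]


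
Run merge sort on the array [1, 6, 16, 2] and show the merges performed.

Divide and conquer:
  Merge [1] + [6] -> [1, 6]
  Merge [16] + [2] -> [2, 16]
  Merge [1, 6] + [2, 16] -> [1, 2, 6, 16]


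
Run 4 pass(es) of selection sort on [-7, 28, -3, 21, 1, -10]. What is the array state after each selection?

Pass 1: Select minimum -10 at index 5, swap -> [-10, 28, -3, 21, 1, -7]
Pass 2: Select minimum -7 at index 5, swap -> [-10, -7, -3, 21, 1, 28]
Pass 3: Select minimum -3 at index 2, swap -> [-10, -7, -3, 21, 1, 28]
Pass 4: Select minimum 1 at index 4, swap -> [-10, -7, -3, 1, 21, 28]


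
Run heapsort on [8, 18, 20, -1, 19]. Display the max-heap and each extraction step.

Build heap: [20, 19, 8, -1, 18]
Extract 20: [19, 18, 8, -1, 20]
Extract 19: [18, -1, 8, 19, 20]
Extract 18: [8, -1, 18, 19, 20]
Extract 8: [-1, 8, 18, 19, 20]


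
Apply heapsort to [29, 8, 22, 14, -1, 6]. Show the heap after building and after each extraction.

Build heap: [29, 14, 22, 8, -1, 6]
Extract 29: [22, 14, 6, 8, -1, 29]
Extract 22: [14, 8, 6, -1, 22, 29]
Extract 14: [8, -1, 6, 14, 22, 29]
Extract 8: [6, -1, 8, 14, 22, 29]
Extract 6: [-1, 6, 8, 14, 22, 29]


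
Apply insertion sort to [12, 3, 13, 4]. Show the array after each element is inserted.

First element 12 is already 'sorted'
Insert 3: shifted 1 elements -> [3, 12, 13, 4]
Insert 13: shifted 0 elements -> [3, 12, 13, 4]
Insert 4: shifted 2 elements -> [3, 4, 12, 13]


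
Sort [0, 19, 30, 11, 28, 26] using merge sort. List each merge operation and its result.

Divide and conquer:
  Merge [19] + [30] -> [19, 30]
  Merge [0] + [19, 30] -> [0, 19, 30]
  Merge [28] + [26] -> [26, 28]
  Merge [11] + [26, 28] -> [11, 26, 28]
  Merge [0, 19, 30] + [11, 26, 28] -> [0, 11, 19, 26, 28, 30]


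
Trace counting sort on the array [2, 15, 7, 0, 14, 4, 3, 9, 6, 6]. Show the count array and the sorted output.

Count array: [1, 0, 1, 1, 1, 0, 2, 1, 0, 1, 0, 0, 0, 0, 1, 1]
(count[i] = number of elements equal to i)
Cumulative count: [1, 1, 2, 3, 4, 4, 6, 7, 7, 8, 8, 8, 8, 8, 9, 10]
Sorted: [0, 2, 3, 4, 6, 6, 7, 9, 14, 15]


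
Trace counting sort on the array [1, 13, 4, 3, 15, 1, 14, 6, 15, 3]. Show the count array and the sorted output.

Count array: [0, 2, 0, 2, 1, 0, 1, 0, 0, 0, 0, 0, 0, 1, 1, 2]
(count[i] = number of elements equal to i)
Cumulative count: [0, 2, 2, 4, 5, 5, 6, 6, 6, 6, 6, 6, 6, 7, 8, 10]
Sorted: [1, 1, 3, 3, 4, 6, 13, 14, 15, 15]


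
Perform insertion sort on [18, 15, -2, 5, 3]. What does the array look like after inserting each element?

First element 18 is already 'sorted'
Insert 15: shifted 1 elements -> [15, 18, -2, 5, 3]
Insert -2: shifted 2 elements -> [-2, 15, 18, 5, 3]
Insert 5: shifted 2 elements -> [-2, 5, 15, 18, 3]
Insert 3: shifted 3 elements -> [-2, 3, 5, 15, 18]


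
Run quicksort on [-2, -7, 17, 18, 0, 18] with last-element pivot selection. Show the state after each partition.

Partition 1: pivot=18 at index 5 -> [-2, -7, 17, 18, 0, 18]
Partition 2: pivot=0 at index 2 -> [-2, -7, 0, 18, 17, 18]
Partition 3: pivot=-7 at index 0 -> [-7, -2, 0, 18, 17, 18]
Partition 4: pivot=17 at index 3 -> [-7, -2, 0, 17, 18, 18]


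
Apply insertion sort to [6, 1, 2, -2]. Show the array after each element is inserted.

First element 6 is already 'sorted'
Insert 1: shifted 1 elements -> [1, 6, 2, -2]
Insert 2: shifted 1 elements -> [1, 2, 6, -2]
Insert -2: shifted 3 elements -> [-2, 1, 2, 6]


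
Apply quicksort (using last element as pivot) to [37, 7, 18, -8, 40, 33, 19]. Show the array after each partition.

Partition 1: pivot=19 at index 3 -> [7, 18, -8, 19, 40, 33, 37]
Partition 2: pivot=-8 at index 0 -> [-8, 18, 7, 19, 40, 33, 37]
Partition 3: pivot=7 at index 1 -> [-8, 7, 18, 19, 40, 33, 37]
Partition 4: pivot=37 at index 5 -> [-8, 7, 18, 19, 33, 37, 40]


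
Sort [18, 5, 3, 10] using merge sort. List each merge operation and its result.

Divide and conquer:
  Merge [18] + [5] -> [5, 18]
  Merge [3] + [10] -> [3, 10]
  Merge [5, 18] + [3, 10] -> [3, 5, 10, 18]


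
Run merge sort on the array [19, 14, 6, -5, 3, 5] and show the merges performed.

Divide and conquer:
  Merge [14] + [6] -> [6, 14]
  Merge [19] + [6, 14] -> [6, 14, 19]
  Merge [3] + [5] -> [3, 5]
  Merge [-5] + [3, 5] -> [-5, 3, 5]
  Merge [6, 14, 19] + [-5, 3, 5] -> [-5, 3, 5, 6, 14, 19]


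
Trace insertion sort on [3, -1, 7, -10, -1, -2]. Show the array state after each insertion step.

First element 3 is already 'sorted'
Insert -1: shifted 1 elements -> [-1, 3, 7, -10, -1, -2]
Insert 7: shifted 0 elements -> [-1, 3, 7, -10, -1, -2]
Insert -10: shifted 3 elements -> [-10, -1, 3, 7, -1, -2]
Insert -1: shifted 2 elements -> [-10, -1, -1, 3, 7, -2]
Insert -2: shifted 4 elements -> [-10, -2, -1, -1, 3, 7]


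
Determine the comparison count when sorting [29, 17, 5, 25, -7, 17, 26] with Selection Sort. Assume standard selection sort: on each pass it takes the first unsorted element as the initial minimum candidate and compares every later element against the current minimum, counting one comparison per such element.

Pass 1: scan indices 1..6 for the minimum = 6 comparison(s); min is -7, place at index 0 -> [-7, 17, 5, 25, 29, 17, 26]
Pass 2: scan indices 2..6 for the minimum = 5 comparison(s); min is 5, place at index 1 -> [-7, 5, 17, 25, 29, 17, 26]
Pass 3: scan indices 3..6 for the minimum = 4 comparison(s); min is 17, place at index 2 -> [-7, 5, 17, 25, 29, 17, 26]
Pass 4: scan indices 4..6 for the minimum = 3 comparison(s); min is 17, place at index 3 -> [-7, 5, 17, 17, 29, 25, 26]
Pass 5: scan indices 5..6 for the minimum = 2 comparison(s); min is 25, place at index 4 -> [-7, 5, 17, 17, 25, 29, 26]
Pass 6: scan indices 6..6 for the minimum = 1 comparison(s); min is 26, place at index 5 -> [-7, 5, 17, 17, 25, 26, 29]
Selection sort always scans the whole unsorted suffix, so the count is (n-1) + (n-2) + ... + 1 = n(n-1)/2 = 7*6/2 = 21 regardless of the input order.
Total comparisons: 6 + 5 + 4 + 3 + 2 + 1 = 21
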